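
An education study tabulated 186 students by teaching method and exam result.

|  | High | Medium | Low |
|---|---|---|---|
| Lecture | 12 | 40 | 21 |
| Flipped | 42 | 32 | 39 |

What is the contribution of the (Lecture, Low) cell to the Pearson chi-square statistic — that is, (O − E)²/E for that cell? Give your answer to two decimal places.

Row total (Lecture) = 73; column total (Low) = 60; N = 186.
Expected count E = 73 × 60 / 186 = 23.548.
Contribution = (O − E)²/E = (21 − 23.548)² / 23.548 = 0.28.

0.28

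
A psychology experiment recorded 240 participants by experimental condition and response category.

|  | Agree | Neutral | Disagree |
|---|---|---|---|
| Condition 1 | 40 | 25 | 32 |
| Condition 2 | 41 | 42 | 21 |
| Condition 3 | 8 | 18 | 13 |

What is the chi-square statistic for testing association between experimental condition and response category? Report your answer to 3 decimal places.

Row totals: 97, 104, 39. Column totals: 89, 85, 66. Grand total N = 240.
Expected counts (row total × column total / N):
  Condition 1, Agree: 97×89/240 = 35.9708
  Condition 1, Neutral: 97×85/240 = 34.3542
  Condition 1, Disagree: 97×66/240 = 26.6750
  Condition 2, Agree: 104×89/240 = 38.5667
  Condition 2, Neutral: 104×85/240 = 36.8333
  Condition 2, Disagree: 104×66/240 = 28.6000
  Condition 3, Agree: 39×89/240 = 14.4625
  Condition 3, Neutral: 39×85/240 = 13.8125
  Condition 3, Disagree: 39×66/240 = 10.7250
Contributions (O − E)²/E:
  (40 − 35.9708)²/35.9708 = 0.4513
  (25 − 34.3542)²/34.3542 = 2.5470
  (32 − 26.6750)²/26.6750 = 1.0630
  (41 − 38.5667)²/38.5667 = 0.1535
  (42 − 36.8333)²/36.8333 = 0.7247
  (21 − 28.6000)²/28.6000 = 2.0196
  (8 − 14.4625)²/14.4625 = 2.8877
  (18 − 13.8125)²/13.8125 = 1.2695
  (13 − 10.7250)²/10.7250 = 0.4826
χ² = 0.4513 + 2.5470 + 1.0630 + 0.1535 + 0.7247 + 2.0196 + 2.8877 + 1.2695 + 0.4826 = 11.599

11.599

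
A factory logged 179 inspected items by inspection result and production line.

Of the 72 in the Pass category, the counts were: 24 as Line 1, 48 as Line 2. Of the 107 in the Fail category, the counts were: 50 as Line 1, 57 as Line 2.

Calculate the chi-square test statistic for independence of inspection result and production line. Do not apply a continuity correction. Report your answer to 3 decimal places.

3.185

Row totals: 72, 107. Column totals: 74, 105. Grand total N = 179.
Expected counts (row total × column total / N):
  Pass, Line 1: 72×74/179 = 29.7654
  Pass, Line 2: 72×105/179 = 42.2346
  Fail, Line 1: 107×74/179 = 44.2346
  Fail, Line 2: 107×105/179 = 62.7654
Contributions (O − E)²/E:
  (24 − 29.7654)²/29.7654 = 1.1167
  (48 − 42.2346)²/42.2346 = 0.7870
  (50 − 44.2346)²/44.2346 = 0.7514
  (57 − 62.7654)²/62.7654 = 0.5296
χ² = 1.1167 + 0.7870 + 0.7514 + 0.5296 = 3.185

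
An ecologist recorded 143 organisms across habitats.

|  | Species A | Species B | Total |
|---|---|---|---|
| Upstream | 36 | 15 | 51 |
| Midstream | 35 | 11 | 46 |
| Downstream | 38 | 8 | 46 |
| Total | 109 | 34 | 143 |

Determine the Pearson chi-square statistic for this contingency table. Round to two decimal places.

1.93

Grand total N = 143.
Expected counts (row total × column total / N):
  Upstream, Species A: 51×109/143 = 38.874
  Upstream, Species B: 51×34/143 = 12.126
  Midstream, Species A: 46×109/143 = 35.063
  Midstream, Species B: 46×34/143 = 10.937
  Downstream, Species A: 46×109/143 = 35.063
  Downstream, Species B: 46×34/143 = 10.937
Contributions (O − E)²/E:
  (36 − 38.874)²/38.874 = 0.2125
  (15 − 12.126)²/12.126 = 0.6812
  (35 − 35.063)²/35.063 = 0.0001
  (11 − 10.937)²/10.937 = 0.0004
  (38 − 35.063)²/35.063 = 0.2460
  (8 − 10.937)²/10.937 = 0.7887
χ² = 0.2125 + 0.6812 + 0.0001 + 0.0004 + 0.2460 + 0.7887 = 1.93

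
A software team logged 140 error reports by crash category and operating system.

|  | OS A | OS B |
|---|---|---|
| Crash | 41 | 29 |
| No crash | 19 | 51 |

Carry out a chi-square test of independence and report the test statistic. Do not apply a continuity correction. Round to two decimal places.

Row totals: 70, 70. Column totals: 60, 80. Grand total N = 140.
Expected counts (row total × column total / N):
  Crash, OS A: 70×60/140 = 30.000
  Crash, OS B: 70×80/140 = 40.000
  No crash, OS A: 70×60/140 = 30.000
  No crash, OS B: 70×80/140 = 40.000
Contributions (O − E)²/E:
  (41 − 30.000)²/30.000 = 4.0333
  (29 − 40.000)²/40.000 = 3.0250
  (19 − 30.000)²/30.000 = 4.0333
  (51 − 40.000)²/40.000 = 3.0250
χ² = 4.0333 + 3.0250 + 4.0333 + 3.0250 = 14.12

14.12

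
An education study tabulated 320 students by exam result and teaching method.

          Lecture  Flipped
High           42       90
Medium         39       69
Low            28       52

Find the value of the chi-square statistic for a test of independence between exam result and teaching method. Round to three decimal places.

Row totals: 132, 108, 80. Column totals: 109, 211. Grand total N = 320.
Expected counts (row total × column total / N):
  High, Lecture: 132×109/320 = 44.9625
  High, Flipped: 132×211/320 = 87.0375
  Medium, Lecture: 108×109/320 = 36.7875
  Medium, Flipped: 108×211/320 = 71.2125
  Low, Lecture: 80×109/320 = 27.2500
  Low, Flipped: 80×211/320 = 52.7500
Contributions (O − E)²/E:
  (42 − 44.9625)²/44.9625 = 0.1952
  (90 − 87.0375)²/87.0375 = 0.1008
  (39 − 36.7875)²/36.7875 = 0.1331
  (69 − 71.2125)²/71.2125 = 0.0687
  (28 − 27.2500)²/27.2500 = 0.0206
  (52 − 52.7500)²/52.7500 = 0.0107
χ² = 0.1952 + 0.1008 + 0.1331 + 0.0687 + 0.0206 + 0.0107 = 0.529

0.529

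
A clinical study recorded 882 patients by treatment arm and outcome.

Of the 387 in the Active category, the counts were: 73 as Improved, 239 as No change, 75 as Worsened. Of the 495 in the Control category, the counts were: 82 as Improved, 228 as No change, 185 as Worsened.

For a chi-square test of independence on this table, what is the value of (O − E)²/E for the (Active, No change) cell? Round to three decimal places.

5.672

Row total (Active) = 387; column total (No change) = 467; N = 882.
Expected count E = 387 × 467 / 882 = 204.9082.
Contribution = (O − E)²/E = (239 − 204.9082)² / 204.9082 = 5.672.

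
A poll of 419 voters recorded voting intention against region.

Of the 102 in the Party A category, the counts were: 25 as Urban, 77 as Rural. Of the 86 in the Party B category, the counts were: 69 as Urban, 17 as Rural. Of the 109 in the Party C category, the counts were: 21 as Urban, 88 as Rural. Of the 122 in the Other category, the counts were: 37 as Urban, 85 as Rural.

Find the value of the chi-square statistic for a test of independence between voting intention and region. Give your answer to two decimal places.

93.50

Row totals: 102, 86, 109, 122. Column totals: 152, 267. Grand total N = 419.
Expected counts (row total × column total / N):
  Party A, Urban: 102×152/419 = 37.002
  Party A, Rural: 102×267/419 = 64.998
  Party B, Urban: 86×152/419 = 31.198
  Party B, Rural: 86×267/419 = 54.802
  Party C, Urban: 109×152/419 = 39.542
  Party C, Rural: 109×267/419 = 69.458
  Other, Urban: 122×152/419 = 44.258
  Other, Rural: 122×267/419 = 77.742
Contributions (O − E)²/E:
  (25 − 37.002)²/37.002 = 3.8930
  (77 − 64.998)²/64.998 = 2.2162
  (69 − 31.198)²/31.198 = 45.8039
  (17 − 54.802)²/54.802 = 26.0755
  (21 − 39.542)²/39.542 = 8.6947
  (88 − 69.458)²/69.458 = 4.9498
  (37 − 44.258)²/44.258 = 1.1903
  (85 − 77.742)²/77.742 = 0.6776
χ² = 3.8930 + 2.2162 + 45.8039 + 26.0755 + 8.6947 + 4.9498 + 1.1903 + 0.6776 = 93.50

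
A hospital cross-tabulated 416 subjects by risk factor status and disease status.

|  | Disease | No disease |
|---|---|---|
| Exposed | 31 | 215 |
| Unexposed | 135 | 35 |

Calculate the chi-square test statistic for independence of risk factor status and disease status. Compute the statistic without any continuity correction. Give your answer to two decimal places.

Row totals: 246, 170. Column totals: 166, 250. Grand total N = 416.
Expected counts (row total × column total / N):
  Exposed, Disease: 246×166/416 = 98.1635
  Exposed, No disease: 246×250/416 = 147.8365
  Unexposed, Disease: 170×166/416 = 67.8365
  Unexposed, No disease: 170×250/416 = 102.1635
Contributions (O − E)²/E:
  (31 − 98.1635)²/98.1635 = 45.9533
  (215 − 147.8365)²/147.8365 = 30.5130
  (135 − 67.8365)²/67.8365 = 66.4972
  (35 − 102.1635)²/102.1635 = 44.1541
χ² = 45.9533 + 30.5130 + 66.4972 + 44.1541 = 187.12

187.12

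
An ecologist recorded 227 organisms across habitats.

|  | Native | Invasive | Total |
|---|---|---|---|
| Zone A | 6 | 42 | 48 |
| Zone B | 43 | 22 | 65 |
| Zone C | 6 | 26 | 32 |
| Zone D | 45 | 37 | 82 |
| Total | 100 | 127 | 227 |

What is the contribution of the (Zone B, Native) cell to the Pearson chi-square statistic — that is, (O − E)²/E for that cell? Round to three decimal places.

Row total (Zone B) = 65; column total (Native) = 100; N = 227.
Expected count E = 65 × 100 / 227 = 28.6344.
Contribution = (O − E)²/E = (43 − 28.6344)² / 28.6344 = 7.207.

7.207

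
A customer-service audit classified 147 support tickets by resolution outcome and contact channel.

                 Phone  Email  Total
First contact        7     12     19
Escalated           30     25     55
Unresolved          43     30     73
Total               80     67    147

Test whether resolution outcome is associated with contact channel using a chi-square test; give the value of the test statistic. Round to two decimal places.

Grand total N = 147.
Expected counts (row total × column total / N):
  First contact, Phone: 19×80/147 = 10.340
  First contact, Email: 19×67/147 = 8.660
  Escalated, Phone: 55×80/147 = 29.932
  Escalated, Email: 55×67/147 = 25.068
  Unresolved, Phone: 73×80/147 = 39.728
  Unresolved, Email: 73×67/147 = 33.272
Contributions (O − E)²/E:
  (7 − 10.340)²/10.340 = 1.0789
  (12 − 8.660)²/8.660 = 1.2882
  (30 − 29.932)²/29.932 = 0.0002
  (25 − 25.068)²/25.068 = 0.0002
  (43 − 39.728)²/39.728 = 0.2695
  (30 − 33.272)²/33.272 = 0.3218
χ² = 1.0789 + 1.2882 + 0.0002 + 0.0002 + 0.2695 + 0.3218 = 2.96

2.96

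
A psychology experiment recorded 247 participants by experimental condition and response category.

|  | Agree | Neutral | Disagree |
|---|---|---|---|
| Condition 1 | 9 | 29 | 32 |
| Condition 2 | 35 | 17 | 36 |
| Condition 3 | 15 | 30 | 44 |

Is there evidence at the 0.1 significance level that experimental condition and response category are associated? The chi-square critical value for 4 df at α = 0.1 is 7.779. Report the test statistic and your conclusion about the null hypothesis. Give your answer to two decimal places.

22.00; reject H₀

Row totals: 70, 88, 89. Column totals: 59, 76, 112. Grand total N = 247.
Expected counts (row total × column total / N):
  Condition 1, Agree: 70×59/247 = 16.7206
  Condition 1, Neutral: 70×76/247 = 21.5385
  Condition 1, Disagree: 70×112/247 = 31.7409
  Condition 2, Agree: 88×59/247 = 21.0202
  Condition 2, Neutral: 88×76/247 = 27.0769
  Condition 2, Disagree: 88×112/247 = 39.9028
  Condition 3, Agree: 89×59/247 = 21.2591
  Condition 3, Neutral: 89×76/247 = 27.3846
  Condition 3, Disagree: 89×112/247 = 40.3563
Contributions (O − E)²/E:
  (9 − 16.7206)²/16.7206 = 3.5649
  (29 − 21.5385)²/21.5385 = 2.5849
  (32 − 31.7409)²/31.7409 = 0.0021
  (35 − 21.0202)²/21.0202 = 9.2975
  (17 − 27.0769)²/27.0769 = 3.7502
  (36 − 39.9028)²/39.9028 = 0.3817
  (15 − 21.2591)²/21.2591 = 1.8428
  (30 − 27.3846)²/27.3846 = 0.2498
  (44 − 40.3563)²/40.3563 = 0.3290
χ² = 3.5649 + 2.5849 + 0.0021 + 9.2975 + 3.7502 + 0.3817 + 1.8428 + 0.2498 + 0.3290 = 22.00
df = (3−1)(3−1) = 4. Since 22.00 > 7.779, reject the null hypothesis of independence at α = 0.1.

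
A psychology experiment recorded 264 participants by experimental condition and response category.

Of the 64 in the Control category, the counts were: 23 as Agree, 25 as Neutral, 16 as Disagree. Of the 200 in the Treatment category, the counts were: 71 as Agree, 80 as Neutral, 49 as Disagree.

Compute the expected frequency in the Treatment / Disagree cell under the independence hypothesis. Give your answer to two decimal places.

Row total (Treatment) = 200; column total (Disagree) = 65; grand total N = 264.
Expected count = (row total × column total) / N = 200 × 65 / 264 = 49.24.

49.24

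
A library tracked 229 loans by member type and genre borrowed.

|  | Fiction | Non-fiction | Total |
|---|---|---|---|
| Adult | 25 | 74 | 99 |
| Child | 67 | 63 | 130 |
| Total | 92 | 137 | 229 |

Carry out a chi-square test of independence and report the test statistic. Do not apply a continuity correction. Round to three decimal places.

16.157

Grand total N = 229.
Expected counts (row total × column total / N):
  Adult, Fiction: 99×92/229 = 39.7729
  Adult, Non-fiction: 99×137/229 = 59.2271
  Child, Fiction: 130×92/229 = 52.2271
  Child, Non-fiction: 130×137/229 = 77.7729
Contributions (O − E)²/E:
  (25 − 39.7729)²/39.7729 = 5.4871
  (74 − 59.2271)²/59.2271 = 3.6848
  (67 − 52.2271)²/52.2271 = 4.1786
  (63 − 77.7729)²/77.7729 = 2.8061
χ² = 5.4871 + 3.6848 + 4.1786 + 2.8061 = 16.157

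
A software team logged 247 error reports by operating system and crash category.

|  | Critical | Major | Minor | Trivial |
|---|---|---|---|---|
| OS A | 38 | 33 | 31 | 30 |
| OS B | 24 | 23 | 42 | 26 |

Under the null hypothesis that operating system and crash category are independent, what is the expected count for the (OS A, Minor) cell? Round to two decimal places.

Row total (OS A) = 132; column total (Minor) = 73; grand total N = 247.
Expected count = (row total × column total) / N = 132 × 73 / 247 = 39.01.

39.01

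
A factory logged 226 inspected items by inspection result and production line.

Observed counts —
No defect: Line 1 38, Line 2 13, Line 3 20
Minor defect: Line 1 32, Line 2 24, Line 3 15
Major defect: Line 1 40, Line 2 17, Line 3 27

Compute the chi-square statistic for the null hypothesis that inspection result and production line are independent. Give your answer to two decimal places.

6.59

Row totals: 71, 71, 84. Column totals: 110, 54, 62. Grand total N = 226.
Expected counts (row total × column total / N):
  No defect, Line 1: 71×110/226 = 34.558
  No defect, Line 2: 71×54/226 = 16.965
  No defect, Line 3: 71×62/226 = 19.478
  Minor defect, Line 1: 71×110/226 = 34.558
  Minor defect, Line 2: 71×54/226 = 16.965
  Minor defect, Line 3: 71×62/226 = 19.478
  Major defect, Line 1: 84×110/226 = 40.885
  Major defect, Line 2: 84×54/226 = 20.071
  Major defect, Line 3: 84×62/226 = 23.044
Contributions (O − E)²/E:
  (38 − 34.558)²/34.558 = 0.3428
  (13 − 16.965)²/16.965 = 0.9267
  (20 − 19.478)²/19.478 = 0.0140
  (32 − 34.558)²/34.558 = 0.1893
  (24 − 16.965)²/16.965 = 2.9173
  (15 − 19.478)²/19.478 = 1.0295
  (40 − 40.885)²/40.885 = 0.0192
  (17 − 20.071)²/20.071 = 0.4699
  (27 − 23.044)²/23.044 = 0.6791
χ² = 0.3428 + 0.9267 + 0.0140 + 0.1893 + 2.9173 + 1.0295 + 0.0192 + 0.4699 + 0.6791 = 6.59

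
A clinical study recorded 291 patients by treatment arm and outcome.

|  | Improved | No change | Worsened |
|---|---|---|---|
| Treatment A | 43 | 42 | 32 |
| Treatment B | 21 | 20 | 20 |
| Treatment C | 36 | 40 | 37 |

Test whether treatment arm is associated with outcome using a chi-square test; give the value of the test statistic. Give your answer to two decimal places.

1.19

Row totals: 117, 61, 113. Column totals: 100, 102, 89. Grand total N = 291.
Expected counts (row total × column total / N):
  Treatment A, Improved: 117×100/291 = 40.206
  Treatment A, No change: 117×102/291 = 41.010
  Treatment A, Worsened: 117×89/291 = 35.784
  Treatment B, Improved: 61×100/291 = 20.962
  Treatment B, No change: 61×102/291 = 21.381
  Treatment B, Worsened: 61×89/291 = 18.656
  Treatment C, Improved: 113×100/291 = 38.832
  Treatment C, No change: 113×102/291 = 39.608
  Treatment C, Worsened: 113×89/291 = 34.560
Contributions (O − E)²/E:
  (43 − 40.206)²/40.206 = 0.1942
  (42 − 41.010)²/41.010 = 0.0239
  (32 − 35.784)²/35.784 = 0.4001
  (21 − 20.962)²/20.962 = 0.0001
  (20 − 21.381)²/21.381 = 0.0892
  (20 − 18.656)²/18.656 = 0.0968
  (36 − 38.832)²/38.832 = 0.2065
  (40 − 39.608)²/39.608 = 0.0039
  (37 − 34.560)²/34.560 = 0.1723
χ² = 0.1942 + 0.0239 + 0.4001 + 0.0001 + 0.0892 + 0.0968 + 0.2065 + 0.0039 + 0.1723 = 1.19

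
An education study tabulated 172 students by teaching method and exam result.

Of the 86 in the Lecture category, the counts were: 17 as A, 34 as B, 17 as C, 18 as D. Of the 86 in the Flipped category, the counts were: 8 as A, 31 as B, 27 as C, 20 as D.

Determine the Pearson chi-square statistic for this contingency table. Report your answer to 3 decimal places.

Row totals: 86, 86. Column totals: 25, 65, 44, 38. Grand total N = 172.
Expected counts (row total × column total / N):
  Lecture, A: 86×25/172 = 12.5000
  Lecture, B: 86×65/172 = 32.5000
  Lecture, C: 86×44/172 = 22.0000
  Lecture, D: 86×38/172 = 19.0000
  Flipped, A: 86×25/172 = 12.5000
  Flipped, B: 86×65/172 = 32.5000
  Flipped, C: 86×44/172 = 22.0000
  Flipped, D: 86×38/172 = 19.0000
Contributions (O − E)²/E:
  (17 − 12.5000)²/12.5000 = 1.6200
  (34 − 32.5000)²/32.5000 = 0.0692
  (17 − 22.0000)²/22.0000 = 1.1364
  (18 − 19.0000)²/19.0000 = 0.0526
  (8 − 12.5000)²/12.5000 = 1.6200
  (31 − 32.5000)²/32.5000 = 0.0692
  (27 − 22.0000)²/22.0000 = 1.1364
  (20 − 19.0000)²/19.0000 = 0.0526
χ² = 1.6200 + 0.0692 + 1.1364 + 0.0526 + 1.6200 + 0.0692 + 1.1364 + 0.0526 = 5.756

5.756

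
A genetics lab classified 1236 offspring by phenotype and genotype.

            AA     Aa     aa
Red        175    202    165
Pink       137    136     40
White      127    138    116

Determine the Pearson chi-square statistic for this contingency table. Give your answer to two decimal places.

38.91

Row totals: 542, 313, 381. Column totals: 439, 476, 321. Grand total N = 1236.
Expected counts (row total × column total / N):
  Red, AA: 542×439/1236 = 192.506
  Red, Aa: 542×476/1236 = 208.731
  Red, aa: 542×321/1236 = 140.762
  Pink, AA: 313×439/1236 = 111.171
  Pink, Aa: 313×476/1236 = 120.540
  Pink, aa: 313×321/1236 = 81.289
  White, AA: 381×439/1236 = 135.323
  White, Aa: 381×476/1236 = 146.728
  White, aa: 381×321/1236 = 98.949
Contributions (O − E)²/E:
  (175 − 192.506)²/192.506 = 1.5920
  (202 − 208.731)²/208.731 = 0.2171
  (165 − 140.762)²/140.762 = 4.1736
  (137 − 111.171)²/111.171 = 6.0010
  (136 − 120.540)²/120.540 = 1.9828
  (40 − 81.289)²/81.289 = 20.9719
  (127 − 135.323)²/135.323 = 0.5119
  (138 − 146.728)²/146.728 = 0.5192
  (116 − 98.949)²/98.949 = 2.9382
χ² = 1.5920 + 0.2171 + 4.1736 + 6.0010 + 1.9828 + 20.9719 + 0.5119 + 0.5192 + 2.9382 = 38.91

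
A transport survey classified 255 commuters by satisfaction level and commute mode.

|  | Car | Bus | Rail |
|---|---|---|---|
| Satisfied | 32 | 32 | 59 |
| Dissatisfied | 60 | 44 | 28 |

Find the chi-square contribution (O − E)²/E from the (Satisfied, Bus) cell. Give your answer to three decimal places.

Row total (Satisfied) = 123; column total (Bus) = 76; N = 255.
Expected count E = 123 × 76 / 255 = 36.6588.
Contribution = (O − E)²/E = (32 − 36.6588)² / 36.6588 = 0.592.

0.592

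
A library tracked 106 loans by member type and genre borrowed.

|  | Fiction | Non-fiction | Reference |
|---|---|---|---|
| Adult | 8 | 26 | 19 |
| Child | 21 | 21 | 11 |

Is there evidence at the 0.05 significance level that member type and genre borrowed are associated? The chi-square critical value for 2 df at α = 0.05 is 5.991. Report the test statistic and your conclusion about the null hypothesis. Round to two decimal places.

8.49; reject H₀

Row totals: 53, 53. Column totals: 29, 47, 30. Grand total N = 106.
Expected counts (row total × column total / N):
  Adult, Fiction: 53×29/106 = 14.500
  Adult, Non-fiction: 53×47/106 = 23.500
  Adult, Reference: 53×30/106 = 15.000
  Child, Fiction: 53×29/106 = 14.500
  Child, Non-fiction: 53×47/106 = 23.500
  Child, Reference: 53×30/106 = 15.000
Contributions (O − E)²/E:
  (8 − 14.500)²/14.500 = 2.9138
  (26 − 23.500)²/23.500 = 0.2660
  (19 − 15.000)²/15.000 = 1.0667
  (21 − 14.500)²/14.500 = 2.9138
  (21 − 23.500)²/23.500 = 0.2660
  (11 − 15.000)²/15.000 = 1.0667
χ² = 2.9138 + 0.2660 + 1.0667 + 2.9138 + 0.2660 + 1.0667 = 8.49
df = (2−1)(3−1) = 2. Since 8.49 > 5.991, reject the null hypothesis of independence at α = 0.05.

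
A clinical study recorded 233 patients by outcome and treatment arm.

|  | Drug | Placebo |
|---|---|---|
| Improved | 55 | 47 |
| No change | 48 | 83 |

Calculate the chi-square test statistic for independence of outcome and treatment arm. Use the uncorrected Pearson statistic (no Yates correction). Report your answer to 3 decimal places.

6.943

Row totals: 102, 131. Column totals: 103, 130. Grand total N = 233.
Expected counts (row total × column total / N):
  Improved, Drug: 102×103/233 = 45.0901
  Improved, Placebo: 102×130/233 = 56.9099
  No change, Drug: 131×103/233 = 57.9099
  No change, Placebo: 131×130/233 = 73.0901
Contributions (O − E)²/E:
  (55 − 45.0901)²/45.0901 = 2.1780
  (47 − 56.9099)²/56.9099 = 1.7256
  (48 − 57.9099)²/57.9099 = 1.6958
  (83 − 73.0901)²/73.0901 = 1.3436
χ² = 2.1780 + 1.7256 + 1.6958 + 1.3436 = 6.943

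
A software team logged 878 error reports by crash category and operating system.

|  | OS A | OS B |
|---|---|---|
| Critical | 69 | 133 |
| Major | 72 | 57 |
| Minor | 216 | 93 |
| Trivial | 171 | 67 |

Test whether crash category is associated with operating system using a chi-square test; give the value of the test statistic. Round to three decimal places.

Row totals: 202, 129, 309, 238. Column totals: 528, 350. Grand total N = 878.
Expected counts (row total × column total / N):
  Critical, OS A: 202×528/878 = 121.4761
  Critical, OS B: 202×350/878 = 80.5239
  Major, OS A: 129×528/878 = 77.5763
  Major, OS B: 129×350/878 = 51.4237
  Minor, OS A: 309×528/878 = 185.8223
  Minor, OS B: 309×350/878 = 123.1777
  Trivial, OS A: 238×528/878 = 143.1253
  Trivial, OS B: 238×350/878 = 94.8747
Contributions (O − E)²/E:
  (69 − 121.4761)²/121.4761 = 22.6690
  (133 − 80.5239)²/80.5239 = 34.1978
  (72 − 77.5763)²/77.5763 = 0.4008
  (57 − 51.4237)²/51.4237 = 0.6047
  (216 − 185.8223)²/185.8223 = 4.9009
  (93 − 123.1777)²/123.1777 = 7.3933
  (171 − 143.1253)²/143.1253 = 5.4288
  (67 − 94.8747)²/94.8747 = 8.1897
χ² = 22.6690 + 34.1978 + 0.4008 + 0.6047 + 4.9009 + 7.3933 + 5.4288 + 8.1897 = 83.785

83.785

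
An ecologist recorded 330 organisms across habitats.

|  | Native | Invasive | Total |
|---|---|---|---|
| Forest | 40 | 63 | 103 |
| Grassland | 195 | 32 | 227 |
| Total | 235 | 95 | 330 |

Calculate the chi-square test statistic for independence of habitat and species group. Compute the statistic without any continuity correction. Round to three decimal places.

Grand total N = 330.
Expected counts (row total × column total / N):
  Forest, Native: 103×235/330 = 73.3485
  Forest, Invasive: 103×95/330 = 29.6515
  Grassland, Native: 227×235/330 = 161.6515
  Grassland, Invasive: 227×95/330 = 65.3485
Contributions (O − E)²/E:
  (40 − 73.3485)²/73.3485 = 15.1622
  (63 − 29.6515)²/29.6515 = 37.5064
  (195 − 161.6515)²/161.6515 = 6.8798
  (32 − 65.3485)²/65.3485 = 17.0183
χ² = 15.1622 + 37.5064 + 6.8798 + 17.0183 = 76.567

76.567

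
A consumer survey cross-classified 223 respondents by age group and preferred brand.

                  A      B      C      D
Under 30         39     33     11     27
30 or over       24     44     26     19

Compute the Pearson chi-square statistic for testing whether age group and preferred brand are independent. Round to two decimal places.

Row totals: 110, 113. Column totals: 63, 77, 37, 46. Grand total N = 223.
Expected counts (row total × column total / N):
  Under 30, A: 110×63/223 = 31.076
  Under 30, B: 110×77/223 = 37.982
  Under 30, C: 110×37/223 = 18.251
  Under 30, D: 110×46/223 = 22.691
  30 or over, A: 113×63/223 = 31.924
  30 or over, B: 113×77/223 = 39.018
  30 or over, C: 113×37/223 = 18.749
  30 or over, D: 113×46/223 = 23.309
Contributions (O − E)²/E:
  (39 − 31.076)²/31.076 = 2.0205
  (33 − 37.982)²/37.982 = 0.6535
  (11 − 18.251)²/18.251 = 2.8808
  (27 − 22.691)²/22.691 = 0.8183
  (24 − 31.924)²/31.924 = 1.9669
  (44 − 39.018)²/39.018 = 0.6361
  (26 − 18.749)²/18.749 = 2.8043
  (19 − 23.309)²/23.309 = 0.7966
χ² = 2.0205 + 0.6535 + 2.8808 + 0.8183 + 1.9669 + 0.6361 + 2.8043 + 0.7966 = 12.58

12.58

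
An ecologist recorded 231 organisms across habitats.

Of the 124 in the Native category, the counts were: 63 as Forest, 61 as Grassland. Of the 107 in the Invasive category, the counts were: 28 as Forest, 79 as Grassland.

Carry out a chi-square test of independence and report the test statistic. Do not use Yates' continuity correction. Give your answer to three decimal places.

Row totals: 124, 107. Column totals: 91, 140. Grand total N = 231.
Expected counts (row total × column total / N):
  Native, Forest: 124×91/231 = 48.8485
  Native, Grassland: 124×140/231 = 75.1515
  Invasive, Forest: 107×91/231 = 42.1515
  Invasive, Grassland: 107×140/231 = 64.8485
Contributions (O − E)²/E:
  (63 − 48.8485)²/48.8485 = 4.0997
  (61 − 75.1515)²/75.1515 = 2.6648
  (28 − 42.1515)²/42.1515 = 4.7511
  (79 − 64.8485)²/64.8485 = 3.0882
χ² = 4.0997 + 2.6648 + 4.7511 + 3.0882 = 14.604

14.604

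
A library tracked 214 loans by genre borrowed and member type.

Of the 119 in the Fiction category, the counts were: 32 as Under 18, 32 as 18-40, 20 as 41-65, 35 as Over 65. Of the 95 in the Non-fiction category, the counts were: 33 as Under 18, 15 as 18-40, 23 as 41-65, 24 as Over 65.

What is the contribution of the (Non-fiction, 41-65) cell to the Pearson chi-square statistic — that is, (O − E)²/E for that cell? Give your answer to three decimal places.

Row total (Non-fiction) = 95; column total (41-65) = 43; N = 214.
Expected count E = 95 × 43 / 214 = 19.0888.
Contribution = (O − E)²/E = (23 − 19.0888)² / 19.0888 = 0.801.

0.801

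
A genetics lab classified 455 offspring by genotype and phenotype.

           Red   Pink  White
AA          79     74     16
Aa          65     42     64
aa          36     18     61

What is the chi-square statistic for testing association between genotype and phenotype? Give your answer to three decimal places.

Row totals: 169, 171, 115. Column totals: 180, 134, 141. Grand total N = 455.
Expected counts (row total × column total / N):
  AA, Red: 169×180/455 = 66.85714
  AA, Pink: 169×134/455 = 49.77143
  AA, White: 169×141/455 = 52.37143
  Aa, Red: 171×180/455 = 67.64835
  Aa, Pink: 171×134/455 = 50.36044
  Aa, White: 171×141/455 = 52.99121
  aa, Red: 115×180/455 = 45.49451
  aa, Pink: 115×134/455 = 33.86813
  aa, White: 115×141/455 = 35.63736
Contributions (O − E)²/E:
  (79 − 66.85714)²/66.85714 = 2.2054
  (74 − 49.77143)²/49.77143 = 11.7944
  (16 − 52.37143)²/52.37143 = 25.2596
  (65 − 67.64835)²/67.64835 = 0.1037
  (42 − 50.36044)²/50.36044 = 1.3879
  (64 − 52.99121)²/52.99121 = 2.2870
  (36 − 45.49451)²/45.49451 = 1.9815
  (18 − 33.86813)²/33.86813 = 7.4346
  (61 − 35.63736)²/35.63736 = 18.0503
χ² = 2.2054 + 11.7944 + 25.2596 + 0.1037 + 1.3879 + 2.2870 + 1.9815 + 7.4346 + 18.0503 = 70.504

70.504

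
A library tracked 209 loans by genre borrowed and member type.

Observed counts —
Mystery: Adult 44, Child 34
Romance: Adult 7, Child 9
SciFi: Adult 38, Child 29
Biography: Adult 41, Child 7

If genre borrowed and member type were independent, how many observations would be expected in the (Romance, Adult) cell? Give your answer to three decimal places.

Row total (Romance) = 16; column total (Adult) = 130; grand total N = 209.
Expected count = (row total × column total) / N = 16 × 130 / 209 = 9.952.

9.952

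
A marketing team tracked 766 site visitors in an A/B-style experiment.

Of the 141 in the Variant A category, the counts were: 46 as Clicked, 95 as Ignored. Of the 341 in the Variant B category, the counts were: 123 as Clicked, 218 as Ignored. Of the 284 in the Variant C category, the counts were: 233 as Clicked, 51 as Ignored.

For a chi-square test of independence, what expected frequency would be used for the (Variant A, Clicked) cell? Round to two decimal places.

74.00

Row total (Variant A) = 141; column total (Clicked) = 402; grand total N = 766.
Expected count = (row total × column total) / N = 141 × 402 / 766 = 74.00.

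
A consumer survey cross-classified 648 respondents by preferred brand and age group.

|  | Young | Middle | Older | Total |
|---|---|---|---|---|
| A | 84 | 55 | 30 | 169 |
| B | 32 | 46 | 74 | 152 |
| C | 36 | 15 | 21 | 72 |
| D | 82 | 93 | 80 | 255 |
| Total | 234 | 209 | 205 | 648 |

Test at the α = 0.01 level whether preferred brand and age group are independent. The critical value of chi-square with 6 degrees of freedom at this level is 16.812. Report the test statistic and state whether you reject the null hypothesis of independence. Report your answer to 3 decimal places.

52.058; reject H₀

Grand total N = 648.
Expected counts (row total × column total / N):
  A, Young: 169×234/648 = 61.0278
  A, Middle: 169×209/648 = 54.5077
  A, Older: 169×205/648 = 53.4645
  B, Young: 152×234/648 = 54.8889
  B, Middle: 152×209/648 = 49.0247
  B, Older: 152×205/648 = 48.0864
  C, Young: 72×234/648 = 26.0000
  C, Middle: 72×209/648 = 23.2222
  C, Older: 72×205/648 = 22.7778
  D, Young: 255×234/648 = 92.0833
  D, Middle: 255×209/648 = 82.2454
  D, Older: 255×205/648 = 80.6713
Contributions (O − E)²/E:
  (84 − 61.0278)²/61.0278 = 8.6472
  (55 − 54.5077)²/54.5077 = 0.0044
  (30 − 53.4645)²/53.4645 = 10.2981
  (32 − 54.8889)²/54.8889 = 9.5448
  (46 − 49.0247)²/49.0247 = 0.1866
  (74 − 48.0864)²/48.0864 = 13.9648
  (36 − 26.0000)²/26.0000 = 3.8462
  (15 − 23.2222)²/23.2222 = 2.9112
  (21 − 22.7778)²/22.7778 = 0.1388
  (82 − 92.0833)²/92.0833 = 1.1041
  (93 − 82.2454)²/82.2454 = 1.4063
  (80 − 80.6713)²/80.6713 = 0.0056
χ² = 8.6472 + 0.0044 + 10.2981 + 9.5448 + 0.1866 + 13.9648 + 3.8462 + 2.9112 + 0.1388 + 1.1041 + 1.4063 + 0.0056 = 52.058
df = (4−1)(3−1) = 6. Since 52.058 > 16.812, reject the null hypothesis of independence at α = 0.01.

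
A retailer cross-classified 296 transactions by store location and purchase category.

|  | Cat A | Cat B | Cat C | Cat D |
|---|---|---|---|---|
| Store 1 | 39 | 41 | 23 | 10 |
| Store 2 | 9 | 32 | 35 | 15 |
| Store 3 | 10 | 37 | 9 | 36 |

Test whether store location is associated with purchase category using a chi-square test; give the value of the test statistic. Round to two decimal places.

Row totals: 113, 91, 92. Column totals: 58, 110, 67, 61. Grand total N = 296.
Expected counts (row total × column total / N):
  Store 1, Cat A: 113×58/296 = 22.1419
  Store 1, Cat B: 113×110/296 = 41.9932
  Store 1, Cat C: 113×67/296 = 25.5777
  Store 1, Cat D: 113×61/296 = 23.2872
  Store 2, Cat A: 91×58/296 = 17.8311
  Store 2, Cat B: 91×110/296 = 33.8176
  Store 2, Cat C: 91×67/296 = 20.5980
  Store 2, Cat D: 91×61/296 = 18.7534
  Store 3, Cat A: 92×58/296 = 18.0270
  Store 3, Cat B: 92×110/296 = 34.1892
  Store 3, Cat C: 92×67/296 = 20.8243
  Store 3, Cat D: 92×61/296 = 18.9595
Contributions (O − E)²/E:
  (39 − 22.1419)²/22.1419 = 12.8352
  (41 − 41.9932)²/41.9932 = 0.0235
  (23 − 25.5777)²/25.5777 = 0.2598
  (10 − 23.2872)²/23.2872 = 7.5814
  (9 − 17.8311)²/17.8311 = 4.3737
  (32 − 33.8176)²/33.8176 = 0.0977
  (35 − 20.5980)²/20.5980 = 10.0698
  (15 − 18.7534)²/18.7534 = 0.7512
  (10 − 18.0270)²/18.0270 = 3.5742
  (37 − 34.1892)²/34.1892 = 0.2311
  (9 − 20.8243)²/20.8243 = 6.7140
  (36 − 18.9595)²/18.9595 = 15.3157
χ² = 12.8352 + 0.0235 + 0.2598 + 7.5814 + 4.3737 + 0.0977 + 10.0698 + 0.7512 + 3.5742 + 0.2311 + 6.7140 + 15.3157 = 61.83

61.83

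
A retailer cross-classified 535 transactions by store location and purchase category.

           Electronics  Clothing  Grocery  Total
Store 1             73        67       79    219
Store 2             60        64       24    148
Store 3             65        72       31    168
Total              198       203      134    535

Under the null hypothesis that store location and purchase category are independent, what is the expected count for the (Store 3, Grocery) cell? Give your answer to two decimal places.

42.08

Row total (Store 3) = 168; column total (Grocery) = 134; grand total N = 535.
Expected count = (row total × column total) / N = 168 × 134 / 535 = 42.08.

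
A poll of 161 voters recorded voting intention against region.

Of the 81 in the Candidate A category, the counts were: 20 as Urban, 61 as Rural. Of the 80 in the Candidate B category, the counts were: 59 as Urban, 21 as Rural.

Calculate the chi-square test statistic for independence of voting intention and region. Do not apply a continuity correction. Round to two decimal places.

Row totals: 81, 80. Column totals: 79, 82. Grand total N = 161.
Expected counts (row total × column total / N):
  Candidate A, Urban: 81×79/161 = 39.745
  Candidate A, Rural: 81×82/161 = 41.255
  Candidate B, Urban: 80×79/161 = 39.255
  Candidate B, Rural: 80×82/161 = 40.745
Contributions (O − E)²/E:
  (20 − 39.745)²/39.745 = 9.8092
  (61 − 41.255)²/41.255 = 9.4501
  (59 − 39.255)²/39.255 = 9.9316
  (21 − 40.745)²/40.745 = 9.5684
χ² = 9.8092 + 9.4501 + 9.9316 + 9.5684 = 38.76

38.76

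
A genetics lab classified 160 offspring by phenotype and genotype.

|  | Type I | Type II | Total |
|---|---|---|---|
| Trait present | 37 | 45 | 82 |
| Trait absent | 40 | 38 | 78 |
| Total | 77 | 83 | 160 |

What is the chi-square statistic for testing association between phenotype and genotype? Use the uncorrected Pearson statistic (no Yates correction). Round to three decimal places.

0.608

Grand total N = 160.
Expected counts (row total × column total / N):
  Trait present, Type I: 82×77/160 = 39.4625
  Trait present, Type II: 82×83/160 = 42.5375
  Trait absent, Type I: 78×77/160 = 37.5375
  Trait absent, Type II: 78×83/160 = 40.4625
Contributions (O − E)²/E:
  (37 − 39.4625)²/39.4625 = 0.1537
  (45 − 42.5375)²/42.5375 = 0.1426
  (40 − 37.5375)²/37.5375 = 0.1615
  (38 − 40.4625)²/40.4625 = 0.1499
χ² = 0.1537 + 0.1426 + 0.1615 + 0.1499 = 0.608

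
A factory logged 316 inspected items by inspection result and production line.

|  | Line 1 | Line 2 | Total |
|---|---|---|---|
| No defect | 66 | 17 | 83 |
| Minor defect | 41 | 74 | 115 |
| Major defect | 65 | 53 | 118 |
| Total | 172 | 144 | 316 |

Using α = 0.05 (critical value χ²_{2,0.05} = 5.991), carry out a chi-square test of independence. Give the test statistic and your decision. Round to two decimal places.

37.43; reject H₀

Grand total N = 316.
Expected counts (row total × column total / N):
  No defect, Line 1: 83×172/316 = 45.177
  No defect, Line 2: 83×144/316 = 37.823
  Minor defect, Line 1: 115×172/316 = 62.595
  Minor defect, Line 2: 115×144/316 = 52.405
  Major defect, Line 1: 118×172/316 = 64.228
  Major defect, Line 2: 118×144/316 = 53.772
Contributions (O − E)²/E:
  (66 − 45.177)²/45.177 = 9.5977
  (17 − 37.823)²/37.823 = 11.4639
  (41 − 62.595)²/62.595 = 7.4502
  (74 − 52.405)²/52.405 = 8.8988
  (65 − 64.228)²/64.228 = 0.0093
  (53 − 53.772)²/53.772 = 0.0111
χ² = 9.5977 + 11.4639 + 7.4502 + 8.8988 + 0.0093 + 0.0111 = 37.43
df = (3−1)(2−1) = 2. Since 37.43 > 5.991, reject the null hypothesis of independence at α = 0.05.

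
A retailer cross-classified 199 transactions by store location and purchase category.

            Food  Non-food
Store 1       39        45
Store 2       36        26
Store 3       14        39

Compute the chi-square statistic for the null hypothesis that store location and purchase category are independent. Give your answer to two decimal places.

Row totals: 84, 62, 53. Column totals: 89, 110. Grand total N = 199.
Expected counts (row total × column total / N):
  Store 1, Food: 84×89/199 = 37.568
  Store 1, Non-food: 84×110/199 = 46.432
  Store 2, Food: 62×89/199 = 27.729
  Store 2, Non-food: 62×110/199 = 34.271
  Store 3, Food: 53×89/199 = 23.704
  Store 3, Non-food: 53×110/199 = 29.296
Contributions (O − E)²/E:
  (39 − 37.568)²/37.568 = 0.0546
  (45 − 46.432)²/46.432 = 0.0442
  (36 − 27.729)²/27.729 = 2.4671
  (26 − 34.271)²/34.271 = 1.9961
  (14 − 23.704)²/23.704 = 3.9726
  (39 − 29.296)²/29.296 = 3.2144
χ² = 0.0546 + 0.0442 + 2.4671 + 1.9961 + 3.9726 + 3.2144 = 11.75

11.75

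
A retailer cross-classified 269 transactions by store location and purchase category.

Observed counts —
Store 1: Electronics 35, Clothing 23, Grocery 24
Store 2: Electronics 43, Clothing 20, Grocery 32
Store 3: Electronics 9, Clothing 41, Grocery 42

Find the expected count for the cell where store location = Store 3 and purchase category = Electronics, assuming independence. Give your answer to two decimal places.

29.75

Row total (Store 3) = 92; column total (Electronics) = 87; grand total N = 269.
Expected count = (row total × column total) / N = 92 × 87 / 269 = 29.75.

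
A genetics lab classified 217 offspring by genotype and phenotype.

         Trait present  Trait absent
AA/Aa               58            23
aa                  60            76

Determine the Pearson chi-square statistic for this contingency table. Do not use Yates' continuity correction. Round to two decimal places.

15.46

Row totals: 81, 136. Column totals: 118, 99. Grand total N = 217.
Expected counts (row total × column total / N):
  AA/Aa, Trait present: 81×118/217 = 44.046
  AA/Aa, Trait absent: 81×99/217 = 36.954
  aa, Trait present: 136×118/217 = 73.954
  aa, Trait absent: 136×99/217 = 62.046
Contributions (O − E)²/E:
  (58 − 44.046)²/44.046 = 4.4207
  (23 − 36.954)²/36.954 = 5.2691
  (60 − 73.954)²/73.954 = 2.6329
  (76 − 62.046)²/62.046 = 3.1382
χ² = 4.4207 + 5.2691 + 2.6329 + 3.1382 = 15.46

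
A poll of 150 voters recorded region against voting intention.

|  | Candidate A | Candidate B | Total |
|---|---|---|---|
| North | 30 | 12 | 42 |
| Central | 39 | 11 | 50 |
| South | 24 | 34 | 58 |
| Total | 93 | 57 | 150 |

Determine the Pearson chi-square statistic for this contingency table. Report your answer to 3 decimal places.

17.486

Grand total N = 150.
Expected counts (row total × column total / N):
  North, Candidate A: 42×93/150 = 26.0400
  North, Candidate B: 42×57/150 = 15.9600
  Central, Candidate A: 50×93/150 = 31.0000
  Central, Candidate B: 50×57/150 = 19.0000
  South, Candidate A: 58×93/150 = 35.9600
  South, Candidate B: 58×57/150 = 22.0400
Contributions (O − E)²/E:
  (30 − 26.0400)²/26.0400 = 0.6022
  (12 − 15.9600)²/15.9600 = 0.9826
  (39 − 31.0000)²/31.0000 = 2.0645
  (11 − 19.0000)²/19.0000 = 3.3684
  (24 − 35.9600)²/35.9600 = 3.9778
  (34 − 22.0400)²/22.0400 = 6.4901
χ² = 0.6022 + 0.9826 + 2.0645 + 3.3684 + 3.9778 + 6.4901 = 17.486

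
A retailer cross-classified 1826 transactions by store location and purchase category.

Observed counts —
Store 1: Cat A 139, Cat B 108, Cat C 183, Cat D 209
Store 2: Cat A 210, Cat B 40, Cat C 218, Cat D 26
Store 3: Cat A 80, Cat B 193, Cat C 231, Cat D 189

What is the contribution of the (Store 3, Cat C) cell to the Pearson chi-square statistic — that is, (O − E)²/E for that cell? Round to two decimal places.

Row total (Store 3) = 693; column total (Cat C) = 632; N = 1826.
Expected count E = 693 × 632 / 1826 = 239.855.
Contribution = (O − E)²/E = (231 − 239.855)² / 239.855 = 0.33.

0.33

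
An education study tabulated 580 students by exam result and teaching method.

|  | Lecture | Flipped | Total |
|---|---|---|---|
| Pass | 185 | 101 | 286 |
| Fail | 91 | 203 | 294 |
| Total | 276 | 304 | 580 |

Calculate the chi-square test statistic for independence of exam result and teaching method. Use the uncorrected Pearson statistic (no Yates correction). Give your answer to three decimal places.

Grand total N = 580.
Expected counts (row total × column total / N):
  Pass, Lecture: 286×276/580 = 136.0966
  Pass, Flipped: 286×304/580 = 149.9034
  Fail, Lecture: 294×276/580 = 139.9034
  Fail, Flipped: 294×304/580 = 154.0966
Contributions (O − E)²/E:
  (185 − 136.0966)²/136.0966 = 17.5724
  (101 − 149.9034)²/149.9034 = 15.9539
  (91 − 139.9034)²/139.9034 = 17.0942
  (203 − 154.0966)²/154.0966 = 15.5198
χ² = 17.5724 + 15.9539 + 17.0942 + 15.5198 = 66.140

66.140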